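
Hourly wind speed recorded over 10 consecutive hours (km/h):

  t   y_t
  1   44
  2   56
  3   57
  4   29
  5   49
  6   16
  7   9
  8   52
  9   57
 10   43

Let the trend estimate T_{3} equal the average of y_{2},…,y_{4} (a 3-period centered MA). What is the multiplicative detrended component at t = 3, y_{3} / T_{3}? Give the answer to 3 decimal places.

1.204

Trend T_3 = (56 + 57 + 29) / 3 = 142/3 = 47.33333
Ratio to trend: 57 / 47.33333 = 1.204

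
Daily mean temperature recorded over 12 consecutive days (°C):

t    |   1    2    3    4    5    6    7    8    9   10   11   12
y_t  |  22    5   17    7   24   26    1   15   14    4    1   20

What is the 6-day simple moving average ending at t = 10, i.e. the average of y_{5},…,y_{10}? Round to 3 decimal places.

14.000

Sum of periods 5–10: 24 + 26 + 1 + 15 + 14 + 4 = 84
Divide by 6: 84 / 6 = 14.000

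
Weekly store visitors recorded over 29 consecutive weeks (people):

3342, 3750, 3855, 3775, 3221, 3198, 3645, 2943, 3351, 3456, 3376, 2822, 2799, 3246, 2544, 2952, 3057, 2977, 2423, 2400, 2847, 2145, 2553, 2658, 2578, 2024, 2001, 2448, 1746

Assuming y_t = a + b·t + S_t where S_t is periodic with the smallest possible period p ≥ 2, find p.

7

First differences y_{t+1} − y_t: 408, 105, -80, -554, -23, 447, -702, 408, 105, -80, -554, -23, 447, -702, 408, 105, …
The difference pattern repeats every 7 terms and not for any smaller step, so p = 7.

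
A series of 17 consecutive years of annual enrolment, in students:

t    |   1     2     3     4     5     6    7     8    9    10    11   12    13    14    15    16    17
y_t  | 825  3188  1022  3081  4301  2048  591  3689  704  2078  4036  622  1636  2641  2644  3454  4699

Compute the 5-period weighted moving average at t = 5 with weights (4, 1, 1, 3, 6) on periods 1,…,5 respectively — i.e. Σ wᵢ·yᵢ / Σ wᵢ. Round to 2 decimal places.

2837.27

Weighted sum: 4·825 + 1·3188 + 1·1022 + 3·3081 + 6·4301 = 3300 + 3188 + 1022 + 9243 + 25806 = 42559
Weight total: 4 + 1 + 1 + 3 + 6 = 15
WMA = 42559 / 15 = 2837.27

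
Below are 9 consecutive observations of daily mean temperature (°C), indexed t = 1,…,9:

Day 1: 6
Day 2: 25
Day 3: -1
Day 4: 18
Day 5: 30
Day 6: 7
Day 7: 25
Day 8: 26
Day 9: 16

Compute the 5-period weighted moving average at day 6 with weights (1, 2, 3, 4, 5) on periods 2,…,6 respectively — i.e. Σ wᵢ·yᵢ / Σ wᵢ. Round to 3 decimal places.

15.467

Weighted sum: 1·25 + 2·-1 + 3·18 + 4·30 + 5·7 = 25 + -2 + 54 + 120 + 35 = 232
Weight total: 1 + 2 + 3 + 4 + 5 = 15
WMA = 232 / 15 = 15.467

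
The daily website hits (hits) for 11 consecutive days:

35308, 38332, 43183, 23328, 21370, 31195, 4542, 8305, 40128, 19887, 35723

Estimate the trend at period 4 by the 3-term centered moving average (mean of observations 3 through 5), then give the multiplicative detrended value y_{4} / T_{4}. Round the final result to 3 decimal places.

Trend T_4 = (43183 + 23328 + 21370) / 3 = 87881/3 = 29293.66667
Ratio to trend: 23328 / 29293.66667 = 0.796

0.796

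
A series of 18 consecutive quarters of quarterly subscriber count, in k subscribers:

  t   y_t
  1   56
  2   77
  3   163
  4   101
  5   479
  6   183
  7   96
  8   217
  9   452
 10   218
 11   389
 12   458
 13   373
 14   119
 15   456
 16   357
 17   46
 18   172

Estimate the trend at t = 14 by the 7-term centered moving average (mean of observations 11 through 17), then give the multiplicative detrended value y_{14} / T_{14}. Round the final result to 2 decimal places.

Trend T_14 = (389 + 458 + 373 + 119 + 456 + 357 + 46) / 7 = 2198/7 = 314.0000
Ratio to trend: 119 / 314.0000 = 0.38

0.38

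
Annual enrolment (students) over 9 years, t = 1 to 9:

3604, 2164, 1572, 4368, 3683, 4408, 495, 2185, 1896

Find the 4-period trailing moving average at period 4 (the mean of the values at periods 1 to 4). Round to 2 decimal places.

Sum of periods 1–4: 3604 + 2164 + 1572 + 4368 = 11708
Divide by 4: 11708 / 4 = 2927.00

2927.00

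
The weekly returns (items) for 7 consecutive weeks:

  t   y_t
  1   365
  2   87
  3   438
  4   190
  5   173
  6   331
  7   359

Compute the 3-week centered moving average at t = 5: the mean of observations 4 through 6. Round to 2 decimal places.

231.33

Sum of periods 4–6: 190 + 173 + 331 = 694
Divide by 3: 694 / 3 = 231.33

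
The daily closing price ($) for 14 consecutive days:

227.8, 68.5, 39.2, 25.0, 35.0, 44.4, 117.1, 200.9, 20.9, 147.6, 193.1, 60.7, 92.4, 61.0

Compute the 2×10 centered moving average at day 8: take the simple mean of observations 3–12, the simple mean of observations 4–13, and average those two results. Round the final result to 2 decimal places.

Sum over 3–12: 39.2 + 25.0 + 35.0 + 44.4 + 117.1 + 200.9 + 20.9 + 147.6 + 193.1 + 60.7 = 883.9
Sum over 4–13: 25.0 + 35.0 + 44.4 + 117.1 + 200.9 + 20.9 + 147.6 + 193.1 + 60.7 + 92.4 = 937.1
CMA at t=8 = (883.9 + 937.1) / (2·10) = 1821.0 / 20 = 91.05

91.05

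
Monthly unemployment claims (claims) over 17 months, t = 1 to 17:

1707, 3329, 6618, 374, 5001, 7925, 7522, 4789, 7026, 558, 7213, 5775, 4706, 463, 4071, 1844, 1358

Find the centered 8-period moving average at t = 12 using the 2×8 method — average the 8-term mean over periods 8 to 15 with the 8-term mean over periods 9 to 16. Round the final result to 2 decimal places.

Sum over 8–15: 4789 + 7026 + 558 + 7213 + 5775 + 4706 + 463 + 4071 = 34601
Sum over 9–16: 7026 + 558 + 7213 + 5775 + 4706 + 463 + 4071 + 1844 = 31656
CMA at t=12 = (34601 + 31656) / (2·8) = 66257 / 16 = 4141.06

4141.06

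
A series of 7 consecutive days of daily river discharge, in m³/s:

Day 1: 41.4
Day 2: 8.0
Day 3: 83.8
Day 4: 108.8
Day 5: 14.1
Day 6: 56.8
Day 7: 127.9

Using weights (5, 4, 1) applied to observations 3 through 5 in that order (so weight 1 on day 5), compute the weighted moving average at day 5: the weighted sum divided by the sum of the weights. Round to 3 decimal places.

86.830

Weighted sum: 5·83.8 + 4·108.8 + 1·14.1 = 419.0 + 435.2 + 14.1 = 868.3
Weight total: 5 + 4 + 1 = 10
WMA = 868.3 / 10 = 86.830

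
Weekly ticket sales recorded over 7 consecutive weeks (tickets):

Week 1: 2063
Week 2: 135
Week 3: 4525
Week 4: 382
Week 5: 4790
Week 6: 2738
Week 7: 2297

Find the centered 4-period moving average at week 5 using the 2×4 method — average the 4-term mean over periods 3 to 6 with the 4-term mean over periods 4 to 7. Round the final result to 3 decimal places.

Sum over 3–6: 4525 + 382 + 4790 + 2738 = 12435
Sum over 4–7: 382 + 4790 + 2738 + 2297 = 10207
CMA at t=5 = (12435 + 10207) / (2·4) = 22642 / 8 = 2830.250

2830.250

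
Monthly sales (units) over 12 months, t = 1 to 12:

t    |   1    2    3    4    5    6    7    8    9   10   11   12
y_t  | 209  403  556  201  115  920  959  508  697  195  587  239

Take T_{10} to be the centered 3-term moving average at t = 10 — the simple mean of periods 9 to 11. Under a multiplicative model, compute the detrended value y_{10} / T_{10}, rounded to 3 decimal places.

Trend T_10 = (697 + 195 + 587) / 3 = 1479/3 = 493.00000
Ratio to trend: 195 / 493.00000 = 0.396

0.396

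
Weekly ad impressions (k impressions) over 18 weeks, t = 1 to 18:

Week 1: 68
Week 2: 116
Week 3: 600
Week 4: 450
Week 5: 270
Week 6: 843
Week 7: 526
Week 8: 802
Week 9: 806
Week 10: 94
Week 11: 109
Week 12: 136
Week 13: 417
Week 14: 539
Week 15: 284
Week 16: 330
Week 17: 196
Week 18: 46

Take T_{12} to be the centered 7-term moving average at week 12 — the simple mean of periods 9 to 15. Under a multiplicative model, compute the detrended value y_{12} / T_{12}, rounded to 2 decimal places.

0.40

Trend T_12 = (806 + 94 + 109 + 136 + 417 + 539 + 284) / 7 = 2385/7 = 340.7143
Ratio to trend: 136 / 340.7143 = 0.40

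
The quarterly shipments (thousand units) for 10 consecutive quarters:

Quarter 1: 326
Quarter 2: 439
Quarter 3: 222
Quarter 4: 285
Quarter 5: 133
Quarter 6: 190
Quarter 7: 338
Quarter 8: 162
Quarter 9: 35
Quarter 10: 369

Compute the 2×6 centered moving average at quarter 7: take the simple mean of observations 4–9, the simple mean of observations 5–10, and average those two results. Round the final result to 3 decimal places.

197.500

Sum over 4–9: 285 + 133 + 190 + 338 + 162 + 35 = 1143
Sum over 5–10: 133 + 190 + 338 + 162 + 35 + 369 = 1227
CMA at t=7 = (1143 + 1227) / (2·6) = 2370 / 12 = 197.500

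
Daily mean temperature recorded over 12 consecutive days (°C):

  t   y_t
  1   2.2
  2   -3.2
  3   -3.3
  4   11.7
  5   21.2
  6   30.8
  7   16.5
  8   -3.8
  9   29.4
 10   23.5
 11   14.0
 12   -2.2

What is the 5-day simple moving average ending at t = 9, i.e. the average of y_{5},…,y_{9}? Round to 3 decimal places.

Sum of periods 5–9: 21.2 + 30.8 + 16.5 + (-3.8) + 29.4 = 94.1
Divide by 5: 94.1 / 5 = 18.820

18.820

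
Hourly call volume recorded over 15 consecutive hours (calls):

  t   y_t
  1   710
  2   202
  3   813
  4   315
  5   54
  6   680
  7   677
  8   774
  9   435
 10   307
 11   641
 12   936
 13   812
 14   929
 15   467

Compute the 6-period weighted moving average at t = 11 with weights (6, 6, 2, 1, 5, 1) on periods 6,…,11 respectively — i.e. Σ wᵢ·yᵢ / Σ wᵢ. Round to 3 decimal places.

Weighted sum: 6·680 + 6·677 + 2·774 + 1·435 + 5·307 + 1·641 = 4080 + 4062 + 1548 + 435 + 1535 + 641 = 12301
Weight total: 6 + 6 + 2 + 1 + 5 + 1 = 21
WMA = 12301 / 21 = 585.762

585.762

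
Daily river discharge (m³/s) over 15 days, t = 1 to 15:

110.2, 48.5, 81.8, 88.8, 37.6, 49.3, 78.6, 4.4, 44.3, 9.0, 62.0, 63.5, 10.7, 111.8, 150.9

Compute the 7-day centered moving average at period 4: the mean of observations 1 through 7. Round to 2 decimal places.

Sum of periods 1–7: 110.2 + 48.5 + 81.8 + 88.8 + 37.6 + 49.3 + 78.6 = 494.8
Divide by 7: 494.8 / 7 = 70.69

70.69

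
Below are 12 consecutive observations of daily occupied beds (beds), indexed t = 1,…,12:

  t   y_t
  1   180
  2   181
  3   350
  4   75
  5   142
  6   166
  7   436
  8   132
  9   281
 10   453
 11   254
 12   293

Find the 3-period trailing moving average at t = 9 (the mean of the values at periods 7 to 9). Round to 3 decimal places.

Sum of periods 7–9: 436 + 132 + 281 = 849
Divide by 3: 849 / 3 = 283.000

283.000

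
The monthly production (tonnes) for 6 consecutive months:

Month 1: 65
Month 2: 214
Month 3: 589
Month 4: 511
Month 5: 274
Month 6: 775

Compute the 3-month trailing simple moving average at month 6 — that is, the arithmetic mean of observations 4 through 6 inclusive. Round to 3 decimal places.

Sum of periods 4–6: 511 + 274 + 775 = 1560
Divide by 3: 1560 / 3 = 520.000

520.000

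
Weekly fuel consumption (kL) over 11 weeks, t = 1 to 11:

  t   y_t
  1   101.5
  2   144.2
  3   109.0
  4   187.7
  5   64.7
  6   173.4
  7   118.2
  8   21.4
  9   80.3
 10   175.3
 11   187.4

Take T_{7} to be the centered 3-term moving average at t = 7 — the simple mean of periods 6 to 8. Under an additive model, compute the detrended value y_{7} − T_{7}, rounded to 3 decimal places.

13.867

Trend T_7 = (173.4 + 118.2 + 21.4) / 3 = 313.0/3 = 104.33333
Detrended value: 118.2 − 104.33333 = 13.867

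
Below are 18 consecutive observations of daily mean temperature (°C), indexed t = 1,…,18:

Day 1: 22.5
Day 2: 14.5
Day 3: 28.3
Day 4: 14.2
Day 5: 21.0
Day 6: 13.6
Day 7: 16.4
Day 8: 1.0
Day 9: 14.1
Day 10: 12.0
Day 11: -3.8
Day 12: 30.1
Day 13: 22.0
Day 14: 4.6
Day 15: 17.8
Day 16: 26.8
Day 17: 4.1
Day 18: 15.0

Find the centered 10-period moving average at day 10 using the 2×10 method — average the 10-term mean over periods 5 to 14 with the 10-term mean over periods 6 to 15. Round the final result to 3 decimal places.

12.940

Sum over 5–14: 21.0 + 13.6 + 16.4 + 1.0 + 14.1 + 12.0 + (-3.8) + 30.1 + 22.0 + 4.6 = 131.0
Sum over 6–15: 13.6 + 16.4 + 1.0 + 14.1 + 12.0 + (-3.8) + 30.1 + 22.0 + 4.6 + 17.8 = 127.8
CMA at t=10 = (131.0 + 127.8) / (2·10) = 258.8 / 20 = 12.940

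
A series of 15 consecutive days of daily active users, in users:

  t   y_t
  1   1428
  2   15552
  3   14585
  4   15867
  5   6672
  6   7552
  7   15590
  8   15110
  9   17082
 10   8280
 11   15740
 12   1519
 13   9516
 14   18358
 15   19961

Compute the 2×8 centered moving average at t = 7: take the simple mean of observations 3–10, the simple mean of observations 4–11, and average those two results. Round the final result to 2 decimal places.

Sum over 3–10: 14585 + 15867 + 6672 + 7552 + 15590 + 15110 + 17082 + 8280 = 100738
Sum over 4–11: 15867 + 6672 + 7552 + 15590 + 15110 + 17082 + 8280 + 15740 = 101893
CMA at t=7 = (100738 + 101893) / (2·8) = 202631 / 16 = 12664.44

12664.44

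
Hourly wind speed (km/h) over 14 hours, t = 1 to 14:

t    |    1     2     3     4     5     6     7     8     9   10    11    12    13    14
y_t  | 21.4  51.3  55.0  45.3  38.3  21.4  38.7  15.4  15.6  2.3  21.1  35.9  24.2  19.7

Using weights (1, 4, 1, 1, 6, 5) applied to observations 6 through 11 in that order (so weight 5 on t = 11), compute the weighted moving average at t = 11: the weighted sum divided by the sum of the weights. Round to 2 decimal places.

18.14

Weighted sum: 1·21.4 + 4·38.7 + 1·15.4 + 1·15.6 + 6·2.3 + 5·21.1 = 21.4 + 154.8 + 15.4 + 15.6 + 13.8 + 105.5 = 326.5
Weight total: 1 + 4 + 1 + 1 + 6 + 5 = 18
WMA = 326.5 / 18 = 18.14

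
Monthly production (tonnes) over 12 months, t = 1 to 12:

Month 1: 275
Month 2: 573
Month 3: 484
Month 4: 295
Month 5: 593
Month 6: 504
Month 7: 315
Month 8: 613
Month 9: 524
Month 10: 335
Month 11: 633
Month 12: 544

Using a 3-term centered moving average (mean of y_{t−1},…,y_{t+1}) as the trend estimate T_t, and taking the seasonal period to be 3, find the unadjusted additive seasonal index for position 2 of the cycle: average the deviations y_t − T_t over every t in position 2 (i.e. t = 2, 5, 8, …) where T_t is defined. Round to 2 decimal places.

Season position 2 occurs at t = 2, 5, 8, 11 (where T_t is defined).
t=2: T_2 = 444.0000; y_2 − T_2 = 573 − 444.0000 = 129.0000
t=5: T_5 = 464.0000; y_5 − T_5 = 593 − 464.0000 = 129.0000
t=8: T_8 = 484.0000; y_8 − T_8 = 613 − 484.0000 = 129.0000
t=11: T_11 = 504.0000; y_11 − T_11 = 633 − 504.0000 = 129.0000
Mean deviation: (129.0000 + 129.0000 + 129.0000 + 129.0000) / 4 = 129.00

129.00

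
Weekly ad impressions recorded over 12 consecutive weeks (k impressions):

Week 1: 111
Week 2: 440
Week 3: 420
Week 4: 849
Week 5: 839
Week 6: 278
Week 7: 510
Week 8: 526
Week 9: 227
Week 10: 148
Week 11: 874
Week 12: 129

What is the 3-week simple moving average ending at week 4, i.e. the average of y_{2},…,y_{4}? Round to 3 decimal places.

Sum of periods 2–4: 440 + 420 + 849 = 1709
Divide by 3: 1709 / 3 = 569.667

569.667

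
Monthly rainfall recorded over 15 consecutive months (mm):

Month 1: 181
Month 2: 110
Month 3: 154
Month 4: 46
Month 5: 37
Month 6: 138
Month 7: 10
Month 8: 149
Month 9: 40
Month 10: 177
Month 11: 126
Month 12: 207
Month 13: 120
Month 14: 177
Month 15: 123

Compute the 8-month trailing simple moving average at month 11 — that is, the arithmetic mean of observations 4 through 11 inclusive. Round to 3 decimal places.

90.375

Sum of periods 4–11: 46 + 37 + 138 + 10 + 149 + 40 + 177 + 126 = 723
Divide by 8: 723 / 8 = 90.375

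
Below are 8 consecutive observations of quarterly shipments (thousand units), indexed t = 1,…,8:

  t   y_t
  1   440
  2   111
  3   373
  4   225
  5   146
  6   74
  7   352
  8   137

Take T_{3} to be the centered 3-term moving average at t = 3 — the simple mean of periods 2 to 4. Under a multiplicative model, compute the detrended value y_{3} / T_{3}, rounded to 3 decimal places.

Trend T_3 = (111 + 373 + 225) / 3 = 709/3 = 236.33333
Ratio to trend: 373 / 236.33333 = 1.578

1.578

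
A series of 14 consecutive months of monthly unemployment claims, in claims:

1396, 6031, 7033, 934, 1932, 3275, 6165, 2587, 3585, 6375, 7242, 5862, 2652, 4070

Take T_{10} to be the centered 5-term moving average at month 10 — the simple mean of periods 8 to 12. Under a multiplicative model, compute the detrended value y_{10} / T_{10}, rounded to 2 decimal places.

1.24

Trend T_10 = (2587 + 3585 + 6375 + 7242 + 5862) / 5 = 25651/5 = 5130.2000
Ratio to trend: 6375 / 5130.2000 = 1.24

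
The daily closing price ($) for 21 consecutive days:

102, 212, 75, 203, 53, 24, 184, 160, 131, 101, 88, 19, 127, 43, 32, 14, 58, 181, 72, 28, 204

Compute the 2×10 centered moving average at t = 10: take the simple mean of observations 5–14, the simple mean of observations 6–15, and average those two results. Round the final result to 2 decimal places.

Sum over 5–14: 53 + 24 + 184 + 160 + 131 + 101 + 88 + 19 + 127 + 43 = 930
Sum over 6–15: 24 + 184 + 160 + 131 + 101 + 88 + 19 + 127 + 43 + 32 = 909
CMA at t=10 = (930 + 909) / (2·10) = 1839 / 20 = 91.95

91.95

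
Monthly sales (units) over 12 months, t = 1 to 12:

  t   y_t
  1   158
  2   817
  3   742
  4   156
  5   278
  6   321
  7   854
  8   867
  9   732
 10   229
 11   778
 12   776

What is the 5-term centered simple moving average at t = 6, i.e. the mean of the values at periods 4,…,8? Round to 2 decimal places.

Sum of periods 4–8: 156 + 278 + 321 + 854 + 867 = 2476
Divide by 5: 2476 / 5 = 495.20

495.20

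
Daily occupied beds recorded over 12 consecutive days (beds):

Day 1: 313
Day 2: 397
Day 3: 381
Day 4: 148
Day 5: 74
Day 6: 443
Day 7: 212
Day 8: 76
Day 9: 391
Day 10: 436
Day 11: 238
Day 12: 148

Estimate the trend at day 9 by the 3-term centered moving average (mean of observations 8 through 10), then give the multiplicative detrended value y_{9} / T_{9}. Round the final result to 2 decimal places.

1.30

Trend T_9 = (76 + 391 + 436) / 3 = 903/3 = 301.0000
Ratio to trend: 391 / 301.0000 = 1.30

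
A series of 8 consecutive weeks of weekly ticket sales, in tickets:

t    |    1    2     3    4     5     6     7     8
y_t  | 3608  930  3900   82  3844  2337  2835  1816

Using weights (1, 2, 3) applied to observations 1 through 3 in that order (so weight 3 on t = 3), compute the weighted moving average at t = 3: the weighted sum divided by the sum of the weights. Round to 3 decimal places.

2861.333

Weighted sum: 1·3608 + 2·930 + 3·3900 = 3608 + 1860 + 11700 = 17168
Weight total: 1 + 2 + 3 = 6
WMA = 17168 / 6 = 2861.333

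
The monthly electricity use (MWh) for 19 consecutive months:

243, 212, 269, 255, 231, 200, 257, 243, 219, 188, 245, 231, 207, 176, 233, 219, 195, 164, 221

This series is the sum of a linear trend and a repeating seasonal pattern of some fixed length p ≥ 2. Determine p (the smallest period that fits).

4

First differences y_{t+1} − y_t: -31, 57, -14, -24, -31, 57, -14, -24, -31, 57, …
The difference pattern repeats every 4 terms and not for any smaller step, so p = 4.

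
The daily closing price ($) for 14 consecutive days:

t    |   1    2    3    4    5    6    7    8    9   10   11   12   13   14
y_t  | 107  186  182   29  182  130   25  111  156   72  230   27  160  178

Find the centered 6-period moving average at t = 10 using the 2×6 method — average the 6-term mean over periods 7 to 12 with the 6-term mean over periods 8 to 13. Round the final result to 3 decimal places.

114.750

Sum over 7–12: 25 + 111 + 156 + 72 + 230 + 27 = 621
Sum over 8–13: 111 + 156 + 72 + 230 + 27 + 160 = 756
CMA at t=10 = (621 + 756) / (2·6) = 1377 / 12 = 114.750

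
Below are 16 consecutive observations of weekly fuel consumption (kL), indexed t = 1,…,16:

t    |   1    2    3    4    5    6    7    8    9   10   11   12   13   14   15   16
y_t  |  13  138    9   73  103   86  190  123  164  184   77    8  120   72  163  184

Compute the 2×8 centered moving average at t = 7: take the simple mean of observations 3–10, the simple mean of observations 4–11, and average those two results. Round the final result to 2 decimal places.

Sum over 3–10: 9 + 73 + 103 + 86 + 190 + 123 + 164 + 184 = 932
Sum over 4–11: 73 + 103 + 86 + 190 + 123 + 164 + 184 + 77 = 1000
CMA at t=7 = (932 + 1000) / (2·8) = 1932 / 16 = 120.75

120.75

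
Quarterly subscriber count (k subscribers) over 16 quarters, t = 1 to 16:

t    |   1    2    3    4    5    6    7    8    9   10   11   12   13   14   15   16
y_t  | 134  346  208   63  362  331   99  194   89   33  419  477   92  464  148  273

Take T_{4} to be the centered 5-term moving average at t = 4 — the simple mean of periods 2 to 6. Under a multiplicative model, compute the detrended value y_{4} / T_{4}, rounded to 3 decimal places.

Trend T_4 = (346 + 208 + 63 + 362 + 331) / 5 = 1310/5 = 262.00000
Ratio to trend: 63 / 262.00000 = 0.240

0.240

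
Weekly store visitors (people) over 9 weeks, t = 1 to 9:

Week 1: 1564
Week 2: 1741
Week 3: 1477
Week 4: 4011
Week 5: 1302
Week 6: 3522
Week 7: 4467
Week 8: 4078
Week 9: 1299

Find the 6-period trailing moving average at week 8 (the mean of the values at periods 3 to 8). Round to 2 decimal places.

Sum of periods 3–8: 1477 + 4011 + 1302 + 3522 + 4467 + 4078 = 18857
Divide by 6: 18857 / 6 = 3142.83

3142.83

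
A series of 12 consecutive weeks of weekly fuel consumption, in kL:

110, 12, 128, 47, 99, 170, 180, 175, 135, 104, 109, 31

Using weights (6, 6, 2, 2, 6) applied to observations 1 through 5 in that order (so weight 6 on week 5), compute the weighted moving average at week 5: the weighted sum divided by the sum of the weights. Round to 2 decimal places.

Weighted sum: 6·110 + 6·12 + 2·128 + 2·47 + 6·99 = 660 + 72 + 256 + 94 + 594 = 1676
Weight total: 6 + 6 + 2 + 2 + 6 = 22
WMA = 1676 / 22 = 76.18

76.18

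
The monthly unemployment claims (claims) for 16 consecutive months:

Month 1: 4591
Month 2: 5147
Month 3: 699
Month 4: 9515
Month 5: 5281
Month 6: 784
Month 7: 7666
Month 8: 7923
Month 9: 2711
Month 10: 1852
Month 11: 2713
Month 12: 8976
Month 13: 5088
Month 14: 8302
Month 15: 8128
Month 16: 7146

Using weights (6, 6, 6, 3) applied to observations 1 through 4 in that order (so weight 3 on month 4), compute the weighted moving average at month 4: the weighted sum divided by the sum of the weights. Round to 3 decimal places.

4341.286

Weighted sum: 6·4591 + 6·5147 + 6·699 + 3·9515 = 27546 + 30882 + 4194 + 28545 = 91167
Weight total: 6 + 6 + 6 + 3 = 21
WMA = 91167 / 21 = 4341.286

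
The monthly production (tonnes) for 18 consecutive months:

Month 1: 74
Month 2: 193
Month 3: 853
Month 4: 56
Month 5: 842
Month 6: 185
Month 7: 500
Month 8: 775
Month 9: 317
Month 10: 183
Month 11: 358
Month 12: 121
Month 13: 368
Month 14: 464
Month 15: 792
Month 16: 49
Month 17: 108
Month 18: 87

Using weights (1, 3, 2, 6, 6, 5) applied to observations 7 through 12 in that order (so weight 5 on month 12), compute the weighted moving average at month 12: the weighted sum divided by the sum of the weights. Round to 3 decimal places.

317.826

Weighted sum: 1·500 + 3·775 + 2·317 + 6·183 + 6·358 + 5·121 = 500 + 2325 + 634 + 1098 + 2148 + 605 = 7310
Weight total: 1 + 3 + 2 + 6 + 6 + 5 = 23
WMA = 7310 / 23 = 317.826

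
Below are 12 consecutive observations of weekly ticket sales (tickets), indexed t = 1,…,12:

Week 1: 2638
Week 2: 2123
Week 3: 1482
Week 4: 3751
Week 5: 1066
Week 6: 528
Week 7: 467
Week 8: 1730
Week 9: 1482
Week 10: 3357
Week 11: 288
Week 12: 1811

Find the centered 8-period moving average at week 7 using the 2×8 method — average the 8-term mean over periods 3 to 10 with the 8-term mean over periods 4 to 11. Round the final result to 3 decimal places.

Sum over 3–10: 1482 + 3751 + 1066 + 528 + 467 + 1730 + 1482 + 3357 = 13863
Sum over 4–11: 3751 + 1066 + 528 + 467 + 1730 + 1482 + 3357 + 288 = 12669
CMA at t=7 = (13863 + 12669) / (2·8) = 26532 / 16 = 1658.250

1658.250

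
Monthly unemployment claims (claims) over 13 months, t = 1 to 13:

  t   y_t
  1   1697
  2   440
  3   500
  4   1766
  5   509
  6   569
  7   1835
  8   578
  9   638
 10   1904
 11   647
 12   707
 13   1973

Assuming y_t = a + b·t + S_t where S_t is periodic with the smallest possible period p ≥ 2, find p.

First differences y_{t+1} − y_t: -1257, 60, 1266, -1257, 60, 1266, -1257, 60, …
The difference pattern repeats every 3 terms and not for any smaller step, so p = 3.

3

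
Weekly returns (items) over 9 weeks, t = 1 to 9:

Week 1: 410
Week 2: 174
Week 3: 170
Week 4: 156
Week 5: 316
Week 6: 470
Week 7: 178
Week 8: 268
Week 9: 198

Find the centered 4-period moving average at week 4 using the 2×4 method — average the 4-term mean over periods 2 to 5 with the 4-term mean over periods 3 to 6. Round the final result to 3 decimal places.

Sum over 2–5: 174 + 170 + 156 + 316 = 816
Sum over 3–6: 170 + 156 + 316 + 470 = 1112
CMA at t=4 = (816 + 1112) / (2·4) = 1928 / 8 = 241.000

241.000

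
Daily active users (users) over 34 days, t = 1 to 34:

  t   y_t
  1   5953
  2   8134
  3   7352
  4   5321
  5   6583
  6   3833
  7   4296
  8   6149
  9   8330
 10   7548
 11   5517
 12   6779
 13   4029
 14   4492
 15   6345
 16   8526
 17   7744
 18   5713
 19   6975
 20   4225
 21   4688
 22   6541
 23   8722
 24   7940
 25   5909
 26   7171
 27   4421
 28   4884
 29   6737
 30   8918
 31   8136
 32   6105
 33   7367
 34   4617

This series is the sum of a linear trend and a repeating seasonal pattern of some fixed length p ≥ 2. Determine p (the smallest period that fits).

First differences y_{t+1} − y_t: 2181, -782, -2031, 1262, -2750, 463, 1853, 2181, -782, -2031, 1262, -2750, 463, 1853, 2181, -782, …
The difference pattern repeats every 7 terms and not for any smaller step, so p = 7.

7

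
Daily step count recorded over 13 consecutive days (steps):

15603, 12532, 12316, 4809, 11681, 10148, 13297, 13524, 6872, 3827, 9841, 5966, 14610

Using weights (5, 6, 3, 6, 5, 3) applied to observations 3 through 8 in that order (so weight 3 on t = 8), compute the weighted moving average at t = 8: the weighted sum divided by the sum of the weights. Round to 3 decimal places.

10479.357

Weighted sum: 5·12316 + 6·4809 + 3·11681 + 6·10148 + 5·13297 + 3·13524 = 61580 + 28854 + 35043 + 60888 + 66485 + 40572 = 293422
Weight total: 5 + 6 + 3 + 6 + 5 + 3 = 28
WMA = 293422 / 28 = 10479.357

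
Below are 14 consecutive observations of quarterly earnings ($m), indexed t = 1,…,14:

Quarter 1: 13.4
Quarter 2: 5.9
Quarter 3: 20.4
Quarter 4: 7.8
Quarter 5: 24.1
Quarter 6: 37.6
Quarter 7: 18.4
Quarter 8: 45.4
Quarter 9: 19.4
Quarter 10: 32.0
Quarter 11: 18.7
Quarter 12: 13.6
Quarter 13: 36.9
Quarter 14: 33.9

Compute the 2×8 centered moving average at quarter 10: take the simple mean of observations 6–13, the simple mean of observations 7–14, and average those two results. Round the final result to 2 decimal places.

Sum over 6–13: 37.6 + 18.4 + 45.4 + 19.4 + 32.0 + 18.7 + 13.6 + 36.9 = 222.0
Sum over 7–14: 18.4 + 45.4 + 19.4 + 32.0 + 18.7 + 13.6 + 36.9 + 33.9 = 218.3
CMA at t=10 = (222.0 + 218.3) / (2·8) = 440.3 / 16 = 27.52

27.52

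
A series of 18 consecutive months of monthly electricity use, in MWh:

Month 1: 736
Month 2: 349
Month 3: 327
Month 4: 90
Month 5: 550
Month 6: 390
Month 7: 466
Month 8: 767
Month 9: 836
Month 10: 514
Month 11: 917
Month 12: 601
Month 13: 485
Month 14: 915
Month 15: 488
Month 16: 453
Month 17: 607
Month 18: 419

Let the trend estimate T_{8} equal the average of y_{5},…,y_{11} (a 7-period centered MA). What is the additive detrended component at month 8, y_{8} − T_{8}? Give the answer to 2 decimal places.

Trend T_8 = (550 + 390 + 466 + 767 + 836 + 514 + 917) / 7 = 4440/7 = 634.2857
Detrended value: 767 − 634.2857 = 132.71

132.71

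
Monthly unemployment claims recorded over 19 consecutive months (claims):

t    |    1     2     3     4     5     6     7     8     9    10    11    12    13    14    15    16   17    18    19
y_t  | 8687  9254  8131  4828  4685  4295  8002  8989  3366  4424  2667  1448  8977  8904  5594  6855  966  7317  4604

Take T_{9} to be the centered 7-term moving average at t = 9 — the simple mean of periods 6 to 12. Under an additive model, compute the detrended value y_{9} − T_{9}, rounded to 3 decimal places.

-1375.571

Trend T_9 = (4295 + 8002 + 8989 + 3366 + 4424 + 2667 + 1448) / 7 = 33191/7 = 4741.57143
Detrended value: 3366 − 4741.57143 = -1375.571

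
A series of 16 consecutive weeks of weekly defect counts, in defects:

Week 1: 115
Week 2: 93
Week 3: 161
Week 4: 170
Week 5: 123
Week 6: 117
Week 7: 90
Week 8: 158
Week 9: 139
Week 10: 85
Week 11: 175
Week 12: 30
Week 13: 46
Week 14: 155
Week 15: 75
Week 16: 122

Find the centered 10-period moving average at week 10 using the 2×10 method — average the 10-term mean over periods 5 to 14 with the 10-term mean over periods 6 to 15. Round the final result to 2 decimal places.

109.40

Sum over 5–14: 123 + 117 + 90 + 158 + 139 + 85 + 175 + 30 + 46 + 155 = 1118
Sum over 6–15: 117 + 90 + 158 + 139 + 85 + 175 + 30 + 46 + 155 + 75 = 1070
CMA at t=10 = (1118 + 1070) / (2·10) = 2188 / 20 = 109.40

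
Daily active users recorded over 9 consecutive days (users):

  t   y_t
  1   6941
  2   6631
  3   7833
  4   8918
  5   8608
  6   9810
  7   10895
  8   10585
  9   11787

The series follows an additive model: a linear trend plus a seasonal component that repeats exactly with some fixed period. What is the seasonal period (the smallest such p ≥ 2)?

3

First differences y_{t+1} − y_t: -310, 1202, 1085, -310, 1202, 1085, -310, 1202, …
The difference pattern repeats every 3 terms and not for any smaller step, so p = 3.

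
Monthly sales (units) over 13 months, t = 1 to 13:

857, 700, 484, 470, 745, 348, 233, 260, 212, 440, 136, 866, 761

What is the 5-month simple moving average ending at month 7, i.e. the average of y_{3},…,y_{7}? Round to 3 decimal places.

456.000

Sum of periods 3–7: 484 + 470 + 745 + 348 + 233 = 2280
Divide by 5: 2280 / 5 = 456.000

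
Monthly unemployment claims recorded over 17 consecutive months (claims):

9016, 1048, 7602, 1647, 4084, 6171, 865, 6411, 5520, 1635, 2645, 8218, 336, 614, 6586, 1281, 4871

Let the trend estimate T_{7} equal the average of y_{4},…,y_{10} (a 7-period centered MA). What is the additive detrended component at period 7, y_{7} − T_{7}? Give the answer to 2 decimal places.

Trend T_7 = (1647 + 4084 + 6171 + 865 + 6411 + 5520 + 1635) / 7 = 26333/7 = 3761.8571
Detrended value: 865 − 3761.8571 = -2896.86

-2896.86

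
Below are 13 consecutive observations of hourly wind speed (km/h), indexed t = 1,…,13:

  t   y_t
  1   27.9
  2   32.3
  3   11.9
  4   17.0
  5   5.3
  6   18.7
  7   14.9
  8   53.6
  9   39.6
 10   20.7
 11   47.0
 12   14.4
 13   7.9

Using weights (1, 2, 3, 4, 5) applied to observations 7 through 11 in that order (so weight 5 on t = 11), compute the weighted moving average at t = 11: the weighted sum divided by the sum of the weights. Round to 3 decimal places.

Weighted sum: 1·14.9 + 2·53.6 + 3·39.6 + 4·20.7 + 5·47.0 = 14.9 + 107.2 + 118.8 + 82.8 + 235.0 = 558.7
Weight total: 1 + 2 + 3 + 4 + 5 = 15
WMA = 558.7 / 15 = 37.247

37.247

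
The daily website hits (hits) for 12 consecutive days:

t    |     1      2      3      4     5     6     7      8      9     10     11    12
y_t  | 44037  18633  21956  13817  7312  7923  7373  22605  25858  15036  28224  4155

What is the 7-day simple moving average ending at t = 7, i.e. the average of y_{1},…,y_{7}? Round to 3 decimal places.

17293.000

Sum of periods 1–7: 44037 + 18633 + 21956 + 13817 + 7312 + 7923 + 7373 = 121051
Divide by 7: 121051 / 7 = 17293.000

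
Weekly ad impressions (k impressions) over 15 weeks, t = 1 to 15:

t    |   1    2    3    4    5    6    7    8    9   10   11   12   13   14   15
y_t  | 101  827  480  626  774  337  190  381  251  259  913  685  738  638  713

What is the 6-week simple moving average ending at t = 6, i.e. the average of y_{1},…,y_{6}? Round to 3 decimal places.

524.167

Sum of periods 1–6: 101 + 827 + 480 + 626 + 774 + 337 = 3145
Divide by 6: 3145 / 6 = 524.167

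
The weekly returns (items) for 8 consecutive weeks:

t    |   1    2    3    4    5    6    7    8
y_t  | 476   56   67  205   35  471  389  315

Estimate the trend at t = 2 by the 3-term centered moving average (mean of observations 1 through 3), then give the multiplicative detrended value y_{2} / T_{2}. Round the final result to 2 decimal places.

0.28

Trend T_2 = (476 + 56 + 67) / 3 = 599/3 = 199.6667
Ratio to trend: 56 / 199.6667 = 0.28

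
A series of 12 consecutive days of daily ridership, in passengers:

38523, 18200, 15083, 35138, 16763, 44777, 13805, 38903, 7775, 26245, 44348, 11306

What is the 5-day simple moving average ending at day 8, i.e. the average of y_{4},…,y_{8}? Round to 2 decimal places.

29877.20

Sum of periods 4–8: 35138 + 16763 + 44777 + 13805 + 38903 = 149386
Divide by 5: 149386 / 5 = 29877.20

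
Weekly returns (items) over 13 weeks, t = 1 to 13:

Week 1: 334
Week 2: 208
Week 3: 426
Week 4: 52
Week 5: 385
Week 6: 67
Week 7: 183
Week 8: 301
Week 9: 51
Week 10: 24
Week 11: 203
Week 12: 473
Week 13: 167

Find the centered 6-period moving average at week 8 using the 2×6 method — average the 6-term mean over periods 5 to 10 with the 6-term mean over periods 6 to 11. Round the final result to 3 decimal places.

153.333

Sum over 5–10: 385 + 67 + 183 + 301 + 51 + 24 = 1011
Sum over 6–11: 67 + 183 + 301 + 51 + 24 + 203 = 829
CMA at t=8 = (1011 + 829) / (2·6) = 1840 / 12 = 153.333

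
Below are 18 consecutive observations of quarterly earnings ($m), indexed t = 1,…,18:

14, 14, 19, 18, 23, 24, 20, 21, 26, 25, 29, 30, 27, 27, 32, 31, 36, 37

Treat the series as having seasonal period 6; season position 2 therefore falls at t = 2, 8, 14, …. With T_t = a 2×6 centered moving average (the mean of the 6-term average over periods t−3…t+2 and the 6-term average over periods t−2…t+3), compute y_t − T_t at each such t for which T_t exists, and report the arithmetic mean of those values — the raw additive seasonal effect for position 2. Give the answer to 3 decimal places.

-2.792

Season position 2 occurs at t = 8, 14 (where T_t is defined).
t=8: T_8 = 23.66667; y_8 − T_8 = 21 − 23.66667 = -2.66667
t=14: T_14 = 29.91667; y_14 − T_14 = 27 − 29.91667 = -2.91667
Mean deviation: (-2.66667 + -2.91667) / 2 = -2.792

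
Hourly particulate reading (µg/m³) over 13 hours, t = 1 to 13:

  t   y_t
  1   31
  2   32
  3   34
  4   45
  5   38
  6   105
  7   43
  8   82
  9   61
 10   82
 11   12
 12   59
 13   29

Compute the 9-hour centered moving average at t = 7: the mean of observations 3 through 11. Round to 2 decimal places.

55.78

Sum of periods 3–11: 34 + 45 + 38 + 105 + 43 + 82 + 61 + 82 + 12 = 502
Divide by 9: 502 / 9 = 55.78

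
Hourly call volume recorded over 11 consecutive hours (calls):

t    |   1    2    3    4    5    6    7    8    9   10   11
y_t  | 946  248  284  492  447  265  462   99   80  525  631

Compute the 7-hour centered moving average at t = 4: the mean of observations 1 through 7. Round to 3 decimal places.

Sum of periods 1–7: 946 + 248 + 284 + 492 + 447 + 265 + 462 = 3144
Divide by 7: 3144 / 7 = 449.143

449.143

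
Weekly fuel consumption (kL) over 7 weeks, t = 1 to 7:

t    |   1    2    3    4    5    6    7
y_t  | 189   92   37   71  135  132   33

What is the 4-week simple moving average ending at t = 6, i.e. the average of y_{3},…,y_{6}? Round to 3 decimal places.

Sum of periods 3–6: 37 + 71 + 135 + 132 = 375
Divide by 4: 375 / 4 = 93.750

93.750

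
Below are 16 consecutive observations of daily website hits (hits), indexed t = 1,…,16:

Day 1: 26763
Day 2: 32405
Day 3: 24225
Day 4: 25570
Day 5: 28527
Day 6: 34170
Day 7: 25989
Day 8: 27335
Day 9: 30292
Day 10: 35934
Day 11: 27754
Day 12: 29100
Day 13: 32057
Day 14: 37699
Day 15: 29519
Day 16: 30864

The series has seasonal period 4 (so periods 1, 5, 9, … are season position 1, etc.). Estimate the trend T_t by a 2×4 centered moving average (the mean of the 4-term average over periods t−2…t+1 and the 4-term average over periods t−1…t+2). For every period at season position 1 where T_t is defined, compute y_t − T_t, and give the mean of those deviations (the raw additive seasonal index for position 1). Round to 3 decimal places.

183.750

Season position 1 occurs at t = 5, 9, 13 (where T_t is defined).
t=5: T_5 = 28343.50000; y_5 − T_5 = 28527 − 28343.50000 = 183.50000
t=9: T_9 = 30108.12500; y_9 − T_9 = 30292 − 30108.12500 = 183.87500
t=13: T_13 = 31873.12500; y_13 − T_13 = 32057 − 31873.12500 = 183.87500
Mean deviation: (183.50000 + 183.87500 + 183.87500) / 3 = 183.750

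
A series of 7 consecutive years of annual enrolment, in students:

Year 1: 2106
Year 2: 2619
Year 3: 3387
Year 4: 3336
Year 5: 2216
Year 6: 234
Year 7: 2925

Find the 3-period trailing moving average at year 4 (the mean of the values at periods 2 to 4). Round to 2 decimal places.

3114.00

Sum of periods 2–4: 2619 + 3387 + 3336 = 9342
Divide by 3: 9342 / 3 = 3114.00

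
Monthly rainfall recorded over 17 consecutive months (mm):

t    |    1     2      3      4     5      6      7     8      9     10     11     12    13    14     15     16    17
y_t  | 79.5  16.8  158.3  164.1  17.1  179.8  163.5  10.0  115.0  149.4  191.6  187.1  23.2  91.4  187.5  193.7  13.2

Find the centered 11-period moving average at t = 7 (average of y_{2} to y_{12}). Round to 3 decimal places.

122.973

Sum of periods 2–12: 16.8 + 158.3 + 164.1 + 17.1 + 179.8 + 163.5 + 10.0 + 115.0 + 149.4 + 191.6 + 187.1 = 1352.7
Divide by 11: 1352.7 / 11 = 122.973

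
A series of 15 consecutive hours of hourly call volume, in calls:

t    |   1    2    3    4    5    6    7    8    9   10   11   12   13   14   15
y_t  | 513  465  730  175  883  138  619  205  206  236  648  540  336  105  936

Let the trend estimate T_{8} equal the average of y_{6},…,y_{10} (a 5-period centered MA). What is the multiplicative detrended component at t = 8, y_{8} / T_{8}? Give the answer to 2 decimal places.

Trend T_8 = (138 + 619 + 205 + 206 + 236) / 5 = 1404/5 = 280.8000
Ratio to trend: 205 / 280.8000 = 0.73

0.73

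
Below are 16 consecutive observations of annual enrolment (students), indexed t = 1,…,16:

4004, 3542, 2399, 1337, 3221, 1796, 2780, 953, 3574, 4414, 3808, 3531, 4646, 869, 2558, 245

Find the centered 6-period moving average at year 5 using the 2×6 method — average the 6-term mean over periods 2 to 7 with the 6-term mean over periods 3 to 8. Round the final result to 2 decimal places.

2296.75

Sum over 2–7: 3542 + 2399 + 1337 + 3221 + 1796 + 2780 = 15075
Sum over 3–8: 2399 + 1337 + 3221 + 1796 + 2780 + 953 = 12486
CMA at t=5 = (15075 + 12486) / (2·6) = 27561 / 12 = 2296.75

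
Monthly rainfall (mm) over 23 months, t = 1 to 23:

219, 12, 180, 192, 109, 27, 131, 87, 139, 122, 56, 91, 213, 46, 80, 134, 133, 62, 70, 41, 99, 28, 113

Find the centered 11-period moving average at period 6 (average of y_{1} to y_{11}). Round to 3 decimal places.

115.818

Sum of periods 1–11: 219 + 12 + 180 + 192 + 109 + 27 + 131 + 87 + 139 + 122 + 56 = 1274
Divide by 11: 1274 / 11 = 115.818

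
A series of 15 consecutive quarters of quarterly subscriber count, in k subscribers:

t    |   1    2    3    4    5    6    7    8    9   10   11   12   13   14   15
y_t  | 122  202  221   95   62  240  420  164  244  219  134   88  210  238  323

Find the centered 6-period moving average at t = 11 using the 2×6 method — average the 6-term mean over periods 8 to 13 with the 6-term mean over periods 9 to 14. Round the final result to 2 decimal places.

182.67

Sum over 8–13: 164 + 244 + 219 + 134 + 88 + 210 = 1059
Sum over 9–14: 244 + 219 + 134 + 88 + 210 + 238 = 1133
CMA at t=11 = (1059 + 1133) / (2·6) = 2192 / 12 = 182.67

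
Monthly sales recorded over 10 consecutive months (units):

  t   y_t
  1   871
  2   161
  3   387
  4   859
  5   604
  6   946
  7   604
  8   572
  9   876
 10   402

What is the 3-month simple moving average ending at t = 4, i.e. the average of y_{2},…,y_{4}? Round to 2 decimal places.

469.00

Sum of periods 2–4: 161 + 387 + 859 = 1407
Divide by 3: 1407 / 3 = 469.00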